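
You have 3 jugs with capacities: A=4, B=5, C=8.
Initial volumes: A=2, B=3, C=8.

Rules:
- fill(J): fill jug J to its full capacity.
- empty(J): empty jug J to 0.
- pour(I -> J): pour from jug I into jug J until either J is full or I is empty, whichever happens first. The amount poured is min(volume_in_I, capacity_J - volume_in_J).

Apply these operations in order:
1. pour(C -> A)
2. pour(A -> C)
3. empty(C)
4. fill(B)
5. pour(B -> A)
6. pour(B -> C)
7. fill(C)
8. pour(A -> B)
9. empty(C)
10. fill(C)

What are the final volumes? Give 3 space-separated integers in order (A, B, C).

Step 1: pour(C -> A) -> (A=4 B=3 C=6)
Step 2: pour(A -> C) -> (A=2 B=3 C=8)
Step 3: empty(C) -> (A=2 B=3 C=0)
Step 4: fill(B) -> (A=2 B=5 C=0)
Step 5: pour(B -> A) -> (A=4 B=3 C=0)
Step 6: pour(B -> C) -> (A=4 B=0 C=3)
Step 7: fill(C) -> (A=4 B=0 C=8)
Step 8: pour(A -> B) -> (A=0 B=4 C=8)
Step 9: empty(C) -> (A=0 B=4 C=0)
Step 10: fill(C) -> (A=0 B=4 C=8)

Answer: 0 4 8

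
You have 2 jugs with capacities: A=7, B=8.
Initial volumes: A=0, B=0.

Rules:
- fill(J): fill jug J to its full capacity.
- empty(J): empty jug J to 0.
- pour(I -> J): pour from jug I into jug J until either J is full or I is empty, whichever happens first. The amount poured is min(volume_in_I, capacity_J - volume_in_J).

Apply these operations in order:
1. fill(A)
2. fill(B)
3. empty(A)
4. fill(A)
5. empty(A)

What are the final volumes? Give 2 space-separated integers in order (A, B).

Answer: 0 8

Derivation:
Step 1: fill(A) -> (A=7 B=0)
Step 2: fill(B) -> (A=7 B=8)
Step 3: empty(A) -> (A=0 B=8)
Step 4: fill(A) -> (A=7 B=8)
Step 5: empty(A) -> (A=0 B=8)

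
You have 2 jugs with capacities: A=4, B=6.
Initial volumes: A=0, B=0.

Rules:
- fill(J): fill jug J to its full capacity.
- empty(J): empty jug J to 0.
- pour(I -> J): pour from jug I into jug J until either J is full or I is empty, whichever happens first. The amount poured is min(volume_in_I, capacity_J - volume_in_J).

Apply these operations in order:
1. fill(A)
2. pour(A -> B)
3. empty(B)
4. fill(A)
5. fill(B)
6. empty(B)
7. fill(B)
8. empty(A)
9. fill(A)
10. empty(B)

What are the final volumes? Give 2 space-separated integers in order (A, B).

Step 1: fill(A) -> (A=4 B=0)
Step 2: pour(A -> B) -> (A=0 B=4)
Step 3: empty(B) -> (A=0 B=0)
Step 4: fill(A) -> (A=4 B=0)
Step 5: fill(B) -> (A=4 B=6)
Step 6: empty(B) -> (A=4 B=0)
Step 7: fill(B) -> (A=4 B=6)
Step 8: empty(A) -> (A=0 B=6)
Step 9: fill(A) -> (A=4 B=6)
Step 10: empty(B) -> (A=4 B=0)

Answer: 4 0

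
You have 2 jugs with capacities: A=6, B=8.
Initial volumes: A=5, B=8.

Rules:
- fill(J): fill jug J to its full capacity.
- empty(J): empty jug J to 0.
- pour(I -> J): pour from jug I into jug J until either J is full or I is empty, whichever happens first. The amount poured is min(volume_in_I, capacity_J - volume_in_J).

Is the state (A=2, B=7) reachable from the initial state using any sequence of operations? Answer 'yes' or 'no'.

BFS explored all 28 reachable states.
Reachable set includes: (0,0), (0,1), (0,2), (0,3), (0,4), (0,5), (0,6), (0,7), (0,8), (1,0), (1,8), (2,0) ...
Target (A=2, B=7) not in reachable set → no.

Answer: no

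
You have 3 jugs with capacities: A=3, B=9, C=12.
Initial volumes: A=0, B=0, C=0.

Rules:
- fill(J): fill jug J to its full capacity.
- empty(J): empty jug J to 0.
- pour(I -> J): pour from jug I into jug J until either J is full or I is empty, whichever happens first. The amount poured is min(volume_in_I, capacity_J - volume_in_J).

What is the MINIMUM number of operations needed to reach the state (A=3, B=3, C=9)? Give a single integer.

BFS from (A=0, B=0, C=0). One shortest path:
  1. fill(A) -> (A=3 B=0 C=0)
  2. fill(C) -> (A=3 B=0 C=12)
  3. pour(A -> B) -> (A=0 B=3 C=12)
  4. pour(C -> A) -> (A=3 B=3 C=9)
Reached target in 4 moves.

Answer: 4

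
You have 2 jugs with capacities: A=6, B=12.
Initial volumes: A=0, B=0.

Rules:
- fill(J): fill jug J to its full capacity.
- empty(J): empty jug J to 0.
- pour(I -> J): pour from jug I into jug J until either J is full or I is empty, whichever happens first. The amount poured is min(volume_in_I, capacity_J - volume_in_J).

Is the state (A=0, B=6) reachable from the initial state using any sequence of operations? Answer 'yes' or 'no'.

BFS from (A=0, B=0):
  1. fill(A) -> (A=6 B=0)
  2. pour(A -> B) -> (A=0 B=6)
Target reached → yes.

Answer: yes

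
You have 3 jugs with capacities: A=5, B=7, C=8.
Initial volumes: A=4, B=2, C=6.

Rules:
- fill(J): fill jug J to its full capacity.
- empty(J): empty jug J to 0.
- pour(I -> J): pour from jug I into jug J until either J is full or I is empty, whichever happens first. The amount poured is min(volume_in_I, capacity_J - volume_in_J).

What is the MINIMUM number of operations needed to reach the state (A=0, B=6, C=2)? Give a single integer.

Answer: 4

Derivation:
BFS from (A=4, B=2, C=6). One shortest path:
  1. empty(A) -> (A=0 B=2 C=6)
  2. pour(B -> A) -> (A=2 B=0 C=6)
  3. pour(C -> B) -> (A=2 B=6 C=0)
  4. pour(A -> C) -> (A=0 B=6 C=2)
Reached target in 4 moves.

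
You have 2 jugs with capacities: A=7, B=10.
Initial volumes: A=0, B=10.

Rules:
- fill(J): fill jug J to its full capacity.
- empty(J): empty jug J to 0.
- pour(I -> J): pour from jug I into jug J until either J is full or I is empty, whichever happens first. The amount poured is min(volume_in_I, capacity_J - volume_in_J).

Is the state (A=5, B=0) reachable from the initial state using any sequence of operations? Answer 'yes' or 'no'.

Answer: yes

Derivation:
BFS from (A=0, B=10):
  1. fill(A) -> (A=7 B=10)
  2. empty(B) -> (A=7 B=0)
  3. pour(A -> B) -> (A=0 B=7)
  4. fill(A) -> (A=7 B=7)
  5. pour(A -> B) -> (A=4 B=10)
  6. empty(B) -> (A=4 B=0)
  7. pour(A -> B) -> (A=0 B=4)
  8. fill(A) -> (A=7 B=4)
  9. pour(A -> B) -> (A=1 B=10)
  10. empty(B) -> (A=1 B=0)
  11. pour(A -> B) -> (A=0 B=1)
  12. fill(A) -> (A=7 B=1)
  13. pour(A -> B) -> (A=0 B=8)
  14. fill(A) -> (A=7 B=8)
  15. pour(A -> B) -> (A=5 B=10)
  16. empty(B) -> (A=5 B=0)
Target reached → yes.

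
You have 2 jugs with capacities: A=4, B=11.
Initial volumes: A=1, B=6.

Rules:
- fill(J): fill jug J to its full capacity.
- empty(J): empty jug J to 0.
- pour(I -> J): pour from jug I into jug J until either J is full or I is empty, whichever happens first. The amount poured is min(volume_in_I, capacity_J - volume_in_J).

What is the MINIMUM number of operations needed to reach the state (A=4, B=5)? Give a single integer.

BFS from (A=1, B=6). One shortest path:
  1. empty(B) -> (A=1 B=0)
  2. pour(A -> B) -> (A=0 B=1)
  3. fill(A) -> (A=4 B=1)
  4. pour(A -> B) -> (A=0 B=5)
  5. fill(A) -> (A=4 B=5)
Reached target in 5 moves.

Answer: 5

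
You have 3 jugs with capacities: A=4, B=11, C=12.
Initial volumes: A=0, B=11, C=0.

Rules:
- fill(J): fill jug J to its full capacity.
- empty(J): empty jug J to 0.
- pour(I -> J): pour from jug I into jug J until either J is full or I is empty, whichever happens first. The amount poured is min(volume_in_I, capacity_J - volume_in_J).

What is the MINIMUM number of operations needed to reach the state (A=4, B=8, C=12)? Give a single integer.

Answer: 5

Derivation:
BFS from (A=0, B=11, C=0). One shortest path:
  1. empty(B) -> (A=0 B=0 C=0)
  2. fill(C) -> (A=0 B=0 C=12)
  3. pour(C -> A) -> (A=4 B=0 C=8)
  4. pour(C -> B) -> (A=4 B=8 C=0)
  5. fill(C) -> (A=4 B=8 C=12)
Reached target in 5 moves.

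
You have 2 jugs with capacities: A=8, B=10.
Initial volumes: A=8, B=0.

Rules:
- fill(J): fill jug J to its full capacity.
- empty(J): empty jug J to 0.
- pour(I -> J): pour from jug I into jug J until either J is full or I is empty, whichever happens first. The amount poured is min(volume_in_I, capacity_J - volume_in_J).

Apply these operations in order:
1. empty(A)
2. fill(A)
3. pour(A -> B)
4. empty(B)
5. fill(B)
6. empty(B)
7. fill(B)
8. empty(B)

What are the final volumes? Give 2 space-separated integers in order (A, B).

Answer: 0 0

Derivation:
Step 1: empty(A) -> (A=0 B=0)
Step 2: fill(A) -> (A=8 B=0)
Step 3: pour(A -> B) -> (A=0 B=8)
Step 4: empty(B) -> (A=0 B=0)
Step 5: fill(B) -> (A=0 B=10)
Step 6: empty(B) -> (A=0 B=0)
Step 7: fill(B) -> (A=0 B=10)
Step 8: empty(B) -> (A=0 B=0)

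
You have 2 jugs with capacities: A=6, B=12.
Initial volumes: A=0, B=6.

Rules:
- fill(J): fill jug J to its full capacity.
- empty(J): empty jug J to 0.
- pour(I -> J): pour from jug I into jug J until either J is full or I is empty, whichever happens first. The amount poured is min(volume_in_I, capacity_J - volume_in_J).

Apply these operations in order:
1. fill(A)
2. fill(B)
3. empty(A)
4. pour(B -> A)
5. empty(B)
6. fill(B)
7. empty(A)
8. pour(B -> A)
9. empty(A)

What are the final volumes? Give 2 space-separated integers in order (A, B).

Answer: 0 6

Derivation:
Step 1: fill(A) -> (A=6 B=6)
Step 2: fill(B) -> (A=6 B=12)
Step 3: empty(A) -> (A=0 B=12)
Step 4: pour(B -> A) -> (A=6 B=6)
Step 5: empty(B) -> (A=6 B=0)
Step 6: fill(B) -> (A=6 B=12)
Step 7: empty(A) -> (A=0 B=12)
Step 8: pour(B -> A) -> (A=6 B=6)
Step 9: empty(A) -> (A=0 B=6)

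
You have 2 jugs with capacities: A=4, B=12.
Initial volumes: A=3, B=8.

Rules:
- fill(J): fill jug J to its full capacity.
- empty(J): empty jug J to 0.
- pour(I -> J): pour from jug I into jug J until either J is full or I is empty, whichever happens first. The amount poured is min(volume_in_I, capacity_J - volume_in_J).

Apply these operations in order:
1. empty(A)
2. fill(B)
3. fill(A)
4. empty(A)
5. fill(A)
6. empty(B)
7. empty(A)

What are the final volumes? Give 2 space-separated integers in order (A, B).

Step 1: empty(A) -> (A=0 B=8)
Step 2: fill(B) -> (A=0 B=12)
Step 3: fill(A) -> (A=4 B=12)
Step 4: empty(A) -> (A=0 B=12)
Step 5: fill(A) -> (A=4 B=12)
Step 6: empty(B) -> (A=4 B=0)
Step 7: empty(A) -> (A=0 B=0)

Answer: 0 0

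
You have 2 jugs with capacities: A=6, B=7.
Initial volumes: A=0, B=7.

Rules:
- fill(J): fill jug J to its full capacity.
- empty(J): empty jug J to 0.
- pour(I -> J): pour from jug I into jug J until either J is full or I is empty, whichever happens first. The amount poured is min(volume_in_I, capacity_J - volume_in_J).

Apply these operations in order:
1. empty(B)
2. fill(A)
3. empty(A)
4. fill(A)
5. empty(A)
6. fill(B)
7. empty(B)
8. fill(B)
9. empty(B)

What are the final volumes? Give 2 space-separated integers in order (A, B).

Answer: 0 0

Derivation:
Step 1: empty(B) -> (A=0 B=0)
Step 2: fill(A) -> (A=6 B=0)
Step 3: empty(A) -> (A=0 B=0)
Step 4: fill(A) -> (A=6 B=0)
Step 5: empty(A) -> (A=0 B=0)
Step 6: fill(B) -> (A=0 B=7)
Step 7: empty(B) -> (A=0 B=0)
Step 8: fill(B) -> (A=0 B=7)
Step 9: empty(B) -> (A=0 B=0)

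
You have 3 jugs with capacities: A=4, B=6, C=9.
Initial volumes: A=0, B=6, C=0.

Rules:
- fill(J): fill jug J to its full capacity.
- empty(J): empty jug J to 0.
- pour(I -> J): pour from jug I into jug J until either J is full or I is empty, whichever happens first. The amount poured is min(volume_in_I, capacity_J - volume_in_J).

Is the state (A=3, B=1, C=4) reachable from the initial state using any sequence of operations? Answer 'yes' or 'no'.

BFS explored all 230 reachable states.
Reachable set includes: (0,0,0), (0,0,1), (0,0,2), (0,0,3), (0,0,4), (0,0,5), (0,0,6), (0,0,7), (0,0,8), (0,0,9), (0,1,0), (0,1,1) ...
Target (A=3, B=1, C=4) not in reachable set → no.

Answer: no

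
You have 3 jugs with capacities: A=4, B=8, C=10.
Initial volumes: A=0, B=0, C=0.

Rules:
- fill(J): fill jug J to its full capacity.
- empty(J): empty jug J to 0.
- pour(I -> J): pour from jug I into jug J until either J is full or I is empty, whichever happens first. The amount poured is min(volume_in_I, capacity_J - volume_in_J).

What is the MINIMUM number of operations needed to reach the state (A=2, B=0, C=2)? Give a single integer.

BFS from (A=0, B=0, C=0). One shortest path:
  1. fill(A) -> (A=4 B=0 C=0)
  2. fill(B) -> (A=4 B=8 C=0)
  3. pour(B -> C) -> (A=4 B=0 C=8)
  4. pour(A -> C) -> (A=2 B=0 C=10)
  5. pour(C -> B) -> (A=2 B=8 C=2)
  6. empty(B) -> (A=2 B=0 C=2)
Reached target in 6 moves.

Answer: 6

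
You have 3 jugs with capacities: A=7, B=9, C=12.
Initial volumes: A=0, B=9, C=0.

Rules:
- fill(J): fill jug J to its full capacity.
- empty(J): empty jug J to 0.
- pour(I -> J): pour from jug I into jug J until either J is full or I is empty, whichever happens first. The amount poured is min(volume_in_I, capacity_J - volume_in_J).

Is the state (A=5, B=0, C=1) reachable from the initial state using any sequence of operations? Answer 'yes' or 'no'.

BFS from (A=0, B=9, C=0):
  1. empty(B) -> (A=0 B=0 C=0)
  2. fill(C) -> (A=0 B=0 C=12)
  3. pour(C -> A) -> (A=7 B=0 C=5)
  4. pour(A -> B) -> (A=0 B=7 C=5)
  5. pour(C -> A) -> (A=5 B=7 C=0)
  6. fill(C) -> (A=5 B=7 C=12)
  7. pour(C -> B) -> (A=5 B=9 C=10)
  8. empty(B) -> (A=5 B=0 C=10)
  9. pour(C -> B) -> (A=5 B=9 C=1)
  10. empty(B) -> (A=5 B=0 C=1)
Target reached → yes.

Answer: yes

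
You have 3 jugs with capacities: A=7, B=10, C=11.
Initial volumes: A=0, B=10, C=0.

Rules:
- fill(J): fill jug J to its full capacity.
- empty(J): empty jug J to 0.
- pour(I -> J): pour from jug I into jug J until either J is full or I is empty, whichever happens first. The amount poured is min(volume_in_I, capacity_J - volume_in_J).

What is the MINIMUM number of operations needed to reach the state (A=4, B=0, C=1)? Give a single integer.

Answer: 8

Derivation:
BFS from (A=0, B=10, C=0). One shortest path:
  1. empty(B) -> (A=0 B=0 C=0)
  2. fill(C) -> (A=0 B=0 C=11)
  3. pour(C -> A) -> (A=7 B=0 C=4)
  4. empty(A) -> (A=0 B=0 C=4)
  5. pour(C -> A) -> (A=4 B=0 C=0)
  6. fill(C) -> (A=4 B=0 C=11)
  7. pour(C -> B) -> (A=4 B=10 C=1)
  8. empty(B) -> (A=4 B=0 C=1)
Reached target in 8 moves.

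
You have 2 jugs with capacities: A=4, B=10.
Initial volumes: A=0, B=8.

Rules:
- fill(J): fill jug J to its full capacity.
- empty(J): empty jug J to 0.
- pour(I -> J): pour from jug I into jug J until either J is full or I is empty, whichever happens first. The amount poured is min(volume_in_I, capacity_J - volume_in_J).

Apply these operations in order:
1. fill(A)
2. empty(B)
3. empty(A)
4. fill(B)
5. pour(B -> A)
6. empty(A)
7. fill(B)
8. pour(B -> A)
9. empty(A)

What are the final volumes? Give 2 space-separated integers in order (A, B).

Step 1: fill(A) -> (A=4 B=8)
Step 2: empty(B) -> (A=4 B=0)
Step 3: empty(A) -> (A=0 B=0)
Step 4: fill(B) -> (A=0 B=10)
Step 5: pour(B -> A) -> (A=4 B=6)
Step 6: empty(A) -> (A=0 B=6)
Step 7: fill(B) -> (A=0 B=10)
Step 8: pour(B -> A) -> (A=4 B=6)
Step 9: empty(A) -> (A=0 B=6)

Answer: 0 6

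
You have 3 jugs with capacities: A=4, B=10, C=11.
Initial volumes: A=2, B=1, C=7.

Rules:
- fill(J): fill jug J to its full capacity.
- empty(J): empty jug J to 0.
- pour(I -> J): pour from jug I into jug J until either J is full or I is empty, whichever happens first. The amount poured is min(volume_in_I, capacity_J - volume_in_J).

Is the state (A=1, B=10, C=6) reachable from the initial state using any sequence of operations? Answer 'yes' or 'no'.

Answer: yes

Derivation:
BFS from (A=2, B=1, C=7):
  1. empty(C) -> (A=2 B=1 C=0)
  2. pour(A -> C) -> (A=0 B=1 C=2)
  3. fill(A) -> (A=4 B=1 C=2)
  4. pour(A -> C) -> (A=0 B=1 C=6)
  5. pour(B -> A) -> (A=1 B=0 C=6)
  6. fill(B) -> (A=1 B=10 C=6)
Target reached → yes.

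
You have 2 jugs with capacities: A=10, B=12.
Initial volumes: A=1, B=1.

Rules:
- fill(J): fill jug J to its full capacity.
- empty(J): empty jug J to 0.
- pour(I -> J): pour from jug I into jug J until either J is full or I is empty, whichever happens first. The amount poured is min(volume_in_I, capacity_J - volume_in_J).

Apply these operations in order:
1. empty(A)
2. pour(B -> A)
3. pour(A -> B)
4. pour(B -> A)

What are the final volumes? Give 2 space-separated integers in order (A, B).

Answer: 1 0

Derivation:
Step 1: empty(A) -> (A=0 B=1)
Step 2: pour(B -> A) -> (A=1 B=0)
Step 3: pour(A -> B) -> (A=0 B=1)
Step 4: pour(B -> A) -> (A=1 B=0)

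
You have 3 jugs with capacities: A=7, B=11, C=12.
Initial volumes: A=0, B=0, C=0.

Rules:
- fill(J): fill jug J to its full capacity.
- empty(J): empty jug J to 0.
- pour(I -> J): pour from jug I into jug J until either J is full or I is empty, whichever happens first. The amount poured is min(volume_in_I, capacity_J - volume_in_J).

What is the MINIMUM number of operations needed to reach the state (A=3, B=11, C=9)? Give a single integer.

BFS from (A=0, B=0, C=0). One shortest path:
  1. fill(B) -> (A=0 B=11 C=0)
  2. pour(B -> A) -> (A=7 B=4 C=0)
  3. pour(A -> C) -> (A=0 B=4 C=7)
  4. pour(B -> A) -> (A=4 B=0 C=7)
  5. pour(C -> B) -> (A=4 B=7 C=0)
  6. fill(C) -> (A=4 B=7 C=12)
  7. pour(C -> A) -> (A=7 B=7 C=9)
  8. pour(A -> B) -> (A=3 B=11 C=9)
Reached target in 8 moves.

Answer: 8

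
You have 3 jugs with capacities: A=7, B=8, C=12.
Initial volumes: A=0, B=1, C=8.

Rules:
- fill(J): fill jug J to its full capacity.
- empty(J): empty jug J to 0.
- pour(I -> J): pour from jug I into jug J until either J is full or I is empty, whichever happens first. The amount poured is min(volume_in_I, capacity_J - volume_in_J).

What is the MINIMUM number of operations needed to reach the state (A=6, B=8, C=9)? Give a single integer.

Answer: 5

Derivation:
BFS from (A=0, B=1, C=8). One shortest path:
  1. fill(A) -> (A=7 B=1 C=8)
  2. pour(B -> C) -> (A=7 B=0 C=9)
  3. pour(A -> B) -> (A=0 B=7 C=9)
  4. fill(A) -> (A=7 B=7 C=9)
  5. pour(A -> B) -> (A=6 B=8 C=9)
Reached target in 5 moves.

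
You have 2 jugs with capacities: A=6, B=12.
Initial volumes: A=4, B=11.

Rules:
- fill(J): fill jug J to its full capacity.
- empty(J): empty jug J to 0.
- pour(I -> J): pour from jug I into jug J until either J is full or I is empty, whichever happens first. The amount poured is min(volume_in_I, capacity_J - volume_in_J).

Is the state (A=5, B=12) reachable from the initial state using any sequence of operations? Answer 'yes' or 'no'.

Answer: yes

Derivation:
BFS from (A=4, B=11):
  1. fill(A) -> (A=6 B=11)
  2. pour(A -> B) -> (A=5 B=12)
Target reached → yes.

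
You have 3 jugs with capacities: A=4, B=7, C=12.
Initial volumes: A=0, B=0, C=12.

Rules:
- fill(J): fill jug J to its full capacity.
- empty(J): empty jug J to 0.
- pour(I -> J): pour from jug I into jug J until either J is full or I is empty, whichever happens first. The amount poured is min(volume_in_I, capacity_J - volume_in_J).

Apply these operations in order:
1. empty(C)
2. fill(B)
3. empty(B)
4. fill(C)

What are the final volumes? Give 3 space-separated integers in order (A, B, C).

Answer: 0 0 12

Derivation:
Step 1: empty(C) -> (A=0 B=0 C=0)
Step 2: fill(B) -> (A=0 B=7 C=0)
Step 3: empty(B) -> (A=0 B=0 C=0)
Step 4: fill(C) -> (A=0 B=0 C=12)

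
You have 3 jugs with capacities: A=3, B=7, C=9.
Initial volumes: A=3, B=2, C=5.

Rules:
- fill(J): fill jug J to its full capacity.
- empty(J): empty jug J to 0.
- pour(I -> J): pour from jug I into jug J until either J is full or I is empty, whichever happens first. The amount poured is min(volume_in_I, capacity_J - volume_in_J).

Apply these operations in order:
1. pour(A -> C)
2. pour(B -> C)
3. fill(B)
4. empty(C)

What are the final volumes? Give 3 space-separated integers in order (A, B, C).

Answer: 0 7 0

Derivation:
Step 1: pour(A -> C) -> (A=0 B=2 C=8)
Step 2: pour(B -> C) -> (A=0 B=1 C=9)
Step 3: fill(B) -> (A=0 B=7 C=9)
Step 4: empty(C) -> (A=0 B=7 C=0)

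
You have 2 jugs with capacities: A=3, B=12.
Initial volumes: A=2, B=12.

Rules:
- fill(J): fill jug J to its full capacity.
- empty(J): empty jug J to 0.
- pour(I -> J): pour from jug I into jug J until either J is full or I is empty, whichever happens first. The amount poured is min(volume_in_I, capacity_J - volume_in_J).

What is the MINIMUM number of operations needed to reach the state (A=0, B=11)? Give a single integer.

BFS from (A=2, B=12). One shortest path:
  1. pour(B -> A) -> (A=3 B=11)
  2. empty(A) -> (A=0 B=11)
Reached target in 2 moves.

Answer: 2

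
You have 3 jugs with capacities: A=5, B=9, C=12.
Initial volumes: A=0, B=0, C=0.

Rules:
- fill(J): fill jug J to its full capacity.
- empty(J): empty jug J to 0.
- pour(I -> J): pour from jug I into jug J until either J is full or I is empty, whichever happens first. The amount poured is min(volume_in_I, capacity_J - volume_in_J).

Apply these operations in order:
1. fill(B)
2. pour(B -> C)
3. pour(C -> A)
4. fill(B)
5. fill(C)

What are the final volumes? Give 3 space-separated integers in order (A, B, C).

Answer: 5 9 12

Derivation:
Step 1: fill(B) -> (A=0 B=9 C=0)
Step 2: pour(B -> C) -> (A=0 B=0 C=9)
Step 3: pour(C -> A) -> (A=5 B=0 C=4)
Step 4: fill(B) -> (A=5 B=9 C=4)
Step 5: fill(C) -> (A=5 B=9 C=12)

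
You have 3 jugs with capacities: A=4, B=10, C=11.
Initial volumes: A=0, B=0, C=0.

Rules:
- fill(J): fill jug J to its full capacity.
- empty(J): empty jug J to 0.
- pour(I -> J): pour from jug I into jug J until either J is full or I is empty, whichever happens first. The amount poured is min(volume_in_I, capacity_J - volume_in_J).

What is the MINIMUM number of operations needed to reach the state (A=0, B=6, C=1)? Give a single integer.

Answer: 4

Derivation:
BFS from (A=0, B=0, C=0). One shortest path:
  1. fill(C) -> (A=0 B=0 C=11)
  2. pour(C -> B) -> (A=0 B=10 C=1)
  3. pour(B -> A) -> (A=4 B=6 C=1)
  4. empty(A) -> (A=0 B=6 C=1)
Reached target in 4 moves.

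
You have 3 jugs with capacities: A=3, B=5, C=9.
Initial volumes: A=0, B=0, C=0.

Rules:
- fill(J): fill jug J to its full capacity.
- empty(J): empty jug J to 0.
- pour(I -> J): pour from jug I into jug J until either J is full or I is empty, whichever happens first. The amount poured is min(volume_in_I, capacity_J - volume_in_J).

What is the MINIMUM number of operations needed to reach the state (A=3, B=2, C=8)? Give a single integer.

BFS from (A=0, B=0, C=0). One shortest path:
  1. fill(A) -> (A=3 B=0 C=0)
  2. fill(B) -> (A=3 B=5 C=0)
  3. pour(A -> C) -> (A=0 B=5 C=3)
  4. pour(B -> C) -> (A=0 B=0 C=8)
  5. fill(B) -> (A=0 B=5 C=8)
  6. pour(B -> A) -> (A=3 B=2 C=8)
Reached target in 6 moves.

Answer: 6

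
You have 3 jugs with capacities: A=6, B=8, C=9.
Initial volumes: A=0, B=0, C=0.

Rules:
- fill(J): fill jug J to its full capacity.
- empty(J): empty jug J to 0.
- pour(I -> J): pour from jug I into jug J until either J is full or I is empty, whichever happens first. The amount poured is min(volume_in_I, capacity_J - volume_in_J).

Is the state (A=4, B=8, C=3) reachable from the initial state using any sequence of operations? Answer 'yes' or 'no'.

BFS from (A=0, B=0, C=0):
  1. fill(A) -> (A=6 B=0 C=0)
  2. fill(C) -> (A=6 B=0 C=9)
  3. pour(A -> B) -> (A=0 B=6 C=9)
  4. pour(C -> A) -> (A=6 B=6 C=3)
  5. pour(A -> B) -> (A=4 B=8 C=3)
Target reached → yes.

Answer: yes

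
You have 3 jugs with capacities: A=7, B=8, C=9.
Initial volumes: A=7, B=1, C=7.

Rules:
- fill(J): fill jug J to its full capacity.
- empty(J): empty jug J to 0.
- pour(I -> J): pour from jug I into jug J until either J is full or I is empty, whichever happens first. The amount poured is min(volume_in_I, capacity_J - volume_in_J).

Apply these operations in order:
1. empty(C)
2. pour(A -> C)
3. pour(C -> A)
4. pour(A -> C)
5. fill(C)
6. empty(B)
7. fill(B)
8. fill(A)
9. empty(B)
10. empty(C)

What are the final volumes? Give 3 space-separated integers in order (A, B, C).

Step 1: empty(C) -> (A=7 B=1 C=0)
Step 2: pour(A -> C) -> (A=0 B=1 C=7)
Step 3: pour(C -> A) -> (A=7 B=1 C=0)
Step 4: pour(A -> C) -> (A=0 B=1 C=7)
Step 5: fill(C) -> (A=0 B=1 C=9)
Step 6: empty(B) -> (A=0 B=0 C=9)
Step 7: fill(B) -> (A=0 B=8 C=9)
Step 8: fill(A) -> (A=7 B=8 C=9)
Step 9: empty(B) -> (A=7 B=0 C=9)
Step 10: empty(C) -> (A=7 B=0 C=0)

Answer: 7 0 0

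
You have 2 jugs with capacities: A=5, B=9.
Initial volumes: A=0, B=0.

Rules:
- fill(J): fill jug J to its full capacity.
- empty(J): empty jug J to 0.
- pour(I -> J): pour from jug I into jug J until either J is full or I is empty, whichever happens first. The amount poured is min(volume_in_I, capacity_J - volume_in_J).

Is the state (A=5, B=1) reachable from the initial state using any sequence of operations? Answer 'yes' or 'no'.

BFS from (A=0, B=0):
  1. fill(A) -> (A=5 B=0)
  2. pour(A -> B) -> (A=0 B=5)
  3. fill(A) -> (A=5 B=5)
  4. pour(A -> B) -> (A=1 B=9)
  5. empty(B) -> (A=1 B=0)
  6. pour(A -> B) -> (A=0 B=1)
  7. fill(A) -> (A=5 B=1)
Target reached → yes.

Answer: yes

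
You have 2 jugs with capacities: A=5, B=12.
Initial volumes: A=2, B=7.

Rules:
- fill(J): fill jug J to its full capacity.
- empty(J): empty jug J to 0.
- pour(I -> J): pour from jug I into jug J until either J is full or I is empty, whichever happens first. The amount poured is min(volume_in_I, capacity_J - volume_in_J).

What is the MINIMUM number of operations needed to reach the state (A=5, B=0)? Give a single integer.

BFS from (A=2, B=7). One shortest path:
  1. fill(A) -> (A=5 B=7)
  2. empty(B) -> (A=5 B=0)
Reached target in 2 moves.

Answer: 2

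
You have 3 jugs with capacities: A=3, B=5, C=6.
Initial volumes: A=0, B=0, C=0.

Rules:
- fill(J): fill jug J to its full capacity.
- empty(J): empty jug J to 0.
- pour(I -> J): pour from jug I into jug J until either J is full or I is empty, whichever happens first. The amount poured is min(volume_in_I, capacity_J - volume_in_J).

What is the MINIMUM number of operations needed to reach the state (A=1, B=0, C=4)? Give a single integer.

Answer: 8

Derivation:
BFS from (A=0, B=0, C=0). One shortest path:
  1. fill(C) -> (A=0 B=0 C=6)
  2. pour(C -> B) -> (A=0 B=5 C=1)
  3. pour(C -> A) -> (A=1 B=5 C=0)
  4. pour(B -> C) -> (A=1 B=0 C=5)
  5. fill(B) -> (A=1 B=5 C=5)
  6. pour(B -> C) -> (A=1 B=4 C=6)
  7. empty(C) -> (A=1 B=4 C=0)
  8. pour(B -> C) -> (A=1 B=0 C=4)
Reached target in 8 moves.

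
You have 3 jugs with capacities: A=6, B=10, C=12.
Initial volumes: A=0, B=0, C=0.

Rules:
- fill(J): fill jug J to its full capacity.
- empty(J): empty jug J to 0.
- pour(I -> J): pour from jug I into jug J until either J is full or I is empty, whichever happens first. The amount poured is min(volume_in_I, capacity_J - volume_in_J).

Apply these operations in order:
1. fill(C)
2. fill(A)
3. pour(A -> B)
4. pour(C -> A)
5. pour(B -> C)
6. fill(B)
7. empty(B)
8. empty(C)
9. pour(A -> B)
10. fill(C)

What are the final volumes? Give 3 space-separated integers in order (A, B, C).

Step 1: fill(C) -> (A=0 B=0 C=12)
Step 2: fill(A) -> (A=6 B=0 C=12)
Step 3: pour(A -> B) -> (A=0 B=6 C=12)
Step 4: pour(C -> A) -> (A=6 B=6 C=6)
Step 5: pour(B -> C) -> (A=6 B=0 C=12)
Step 6: fill(B) -> (A=6 B=10 C=12)
Step 7: empty(B) -> (A=6 B=0 C=12)
Step 8: empty(C) -> (A=6 B=0 C=0)
Step 9: pour(A -> B) -> (A=0 B=6 C=0)
Step 10: fill(C) -> (A=0 B=6 C=12)

Answer: 0 6 12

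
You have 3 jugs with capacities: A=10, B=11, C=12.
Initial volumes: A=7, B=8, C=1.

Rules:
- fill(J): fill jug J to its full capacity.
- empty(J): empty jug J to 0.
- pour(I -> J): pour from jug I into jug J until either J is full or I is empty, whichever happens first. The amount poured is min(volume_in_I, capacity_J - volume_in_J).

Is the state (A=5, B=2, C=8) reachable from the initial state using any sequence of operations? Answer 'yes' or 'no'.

BFS explored all 727 reachable states.
Reachable set includes: (0,0,0), (0,0,1), (0,0,2), (0,0,3), (0,0,4), (0,0,5), (0,0,6), (0,0,7), (0,0,8), (0,0,9), (0,0,10), (0,0,11) ...
Target (A=5, B=2, C=8) not in reachable set → no.

Answer: no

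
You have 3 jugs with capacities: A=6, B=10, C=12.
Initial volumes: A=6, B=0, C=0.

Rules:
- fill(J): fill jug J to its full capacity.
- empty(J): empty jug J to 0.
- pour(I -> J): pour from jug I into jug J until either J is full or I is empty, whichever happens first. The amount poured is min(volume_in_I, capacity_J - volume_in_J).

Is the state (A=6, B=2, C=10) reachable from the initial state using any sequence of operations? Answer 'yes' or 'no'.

Answer: yes

Derivation:
BFS from (A=6, B=0, C=0):
  1. pour(A -> B) -> (A=0 B=6 C=0)
  2. fill(A) -> (A=6 B=6 C=0)
  3. pour(A -> B) -> (A=2 B=10 C=0)
  4. pour(B -> C) -> (A=2 B=0 C=10)
  5. pour(A -> B) -> (A=0 B=2 C=10)
  6. fill(A) -> (A=6 B=2 C=10)
Target reached → yes.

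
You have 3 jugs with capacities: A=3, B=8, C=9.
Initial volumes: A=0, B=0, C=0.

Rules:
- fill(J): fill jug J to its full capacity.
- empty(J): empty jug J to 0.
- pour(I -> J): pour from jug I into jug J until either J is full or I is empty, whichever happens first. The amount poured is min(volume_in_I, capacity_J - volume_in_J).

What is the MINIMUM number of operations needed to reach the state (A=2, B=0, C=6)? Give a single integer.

Answer: 6

Derivation:
BFS from (A=0, B=0, C=0). One shortest path:
  1. fill(B) -> (A=0 B=8 C=0)
  2. pour(B -> A) -> (A=3 B=5 C=0)
  3. pour(A -> C) -> (A=0 B=5 C=3)
  4. pour(B -> A) -> (A=3 B=2 C=3)
  5. pour(A -> C) -> (A=0 B=2 C=6)
  6. pour(B -> A) -> (A=2 B=0 C=6)
Reached target in 6 moves.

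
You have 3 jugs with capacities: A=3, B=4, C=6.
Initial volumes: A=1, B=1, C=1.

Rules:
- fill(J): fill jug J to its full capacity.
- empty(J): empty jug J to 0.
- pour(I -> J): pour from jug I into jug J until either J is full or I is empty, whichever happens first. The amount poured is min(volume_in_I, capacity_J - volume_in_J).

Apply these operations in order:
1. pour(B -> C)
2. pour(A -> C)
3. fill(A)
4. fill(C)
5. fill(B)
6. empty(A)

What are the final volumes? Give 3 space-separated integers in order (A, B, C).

Answer: 0 4 6

Derivation:
Step 1: pour(B -> C) -> (A=1 B=0 C=2)
Step 2: pour(A -> C) -> (A=0 B=0 C=3)
Step 3: fill(A) -> (A=3 B=0 C=3)
Step 4: fill(C) -> (A=3 B=0 C=6)
Step 5: fill(B) -> (A=3 B=4 C=6)
Step 6: empty(A) -> (A=0 B=4 C=6)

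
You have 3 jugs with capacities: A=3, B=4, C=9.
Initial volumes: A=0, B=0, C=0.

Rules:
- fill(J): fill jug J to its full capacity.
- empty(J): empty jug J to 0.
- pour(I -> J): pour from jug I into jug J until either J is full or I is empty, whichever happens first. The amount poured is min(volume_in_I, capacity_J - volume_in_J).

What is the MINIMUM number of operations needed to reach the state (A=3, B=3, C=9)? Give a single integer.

Answer: 4

Derivation:
BFS from (A=0, B=0, C=0). One shortest path:
  1. fill(A) -> (A=3 B=0 C=0)
  2. fill(C) -> (A=3 B=0 C=9)
  3. pour(A -> B) -> (A=0 B=3 C=9)
  4. fill(A) -> (A=3 B=3 C=9)
Reached target in 4 moves.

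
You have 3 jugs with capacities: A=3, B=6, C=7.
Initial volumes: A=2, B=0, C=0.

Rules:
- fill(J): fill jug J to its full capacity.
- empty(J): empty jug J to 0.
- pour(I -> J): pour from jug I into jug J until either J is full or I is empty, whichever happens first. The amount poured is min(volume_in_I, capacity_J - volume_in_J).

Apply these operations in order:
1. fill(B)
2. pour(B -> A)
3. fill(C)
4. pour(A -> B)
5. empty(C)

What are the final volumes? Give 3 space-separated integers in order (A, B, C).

Answer: 2 6 0

Derivation:
Step 1: fill(B) -> (A=2 B=6 C=0)
Step 2: pour(B -> A) -> (A=3 B=5 C=0)
Step 3: fill(C) -> (A=3 B=5 C=7)
Step 4: pour(A -> B) -> (A=2 B=6 C=7)
Step 5: empty(C) -> (A=2 B=6 C=0)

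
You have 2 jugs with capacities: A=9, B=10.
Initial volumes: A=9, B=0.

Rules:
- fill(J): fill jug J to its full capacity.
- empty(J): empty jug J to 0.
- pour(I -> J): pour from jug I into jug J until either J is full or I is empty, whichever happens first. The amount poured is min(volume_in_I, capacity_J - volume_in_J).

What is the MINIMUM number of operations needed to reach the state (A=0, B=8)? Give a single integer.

Answer: 5

Derivation:
BFS from (A=9, B=0). One shortest path:
  1. pour(A -> B) -> (A=0 B=9)
  2. fill(A) -> (A=9 B=9)
  3. pour(A -> B) -> (A=8 B=10)
  4. empty(B) -> (A=8 B=0)
  5. pour(A -> B) -> (A=0 B=8)
Reached target in 5 moves.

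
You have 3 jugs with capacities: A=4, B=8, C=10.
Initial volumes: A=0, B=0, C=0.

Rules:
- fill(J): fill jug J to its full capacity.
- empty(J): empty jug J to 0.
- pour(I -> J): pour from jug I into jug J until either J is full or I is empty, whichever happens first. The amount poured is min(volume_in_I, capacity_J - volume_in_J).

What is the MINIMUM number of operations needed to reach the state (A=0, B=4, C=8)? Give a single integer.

BFS from (A=0, B=0, C=0). One shortest path:
  1. fill(A) -> (A=4 B=0 C=0)
  2. fill(B) -> (A=4 B=8 C=0)
  3. pour(B -> C) -> (A=4 B=0 C=8)
  4. pour(A -> B) -> (A=0 B=4 C=8)
Reached target in 4 moves.

Answer: 4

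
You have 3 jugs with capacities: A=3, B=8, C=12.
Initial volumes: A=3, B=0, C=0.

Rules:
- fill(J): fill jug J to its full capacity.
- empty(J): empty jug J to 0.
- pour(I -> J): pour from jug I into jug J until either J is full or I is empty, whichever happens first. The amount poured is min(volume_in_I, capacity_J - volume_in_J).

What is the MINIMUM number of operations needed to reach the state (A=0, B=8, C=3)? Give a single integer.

BFS from (A=3, B=0, C=0). One shortest path:
  1. fill(B) -> (A=3 B=8 C=0)
  2. pour(A -> C) -> (A=0 B=8 C=3)
Reached target in 2 moves.

Answer: 2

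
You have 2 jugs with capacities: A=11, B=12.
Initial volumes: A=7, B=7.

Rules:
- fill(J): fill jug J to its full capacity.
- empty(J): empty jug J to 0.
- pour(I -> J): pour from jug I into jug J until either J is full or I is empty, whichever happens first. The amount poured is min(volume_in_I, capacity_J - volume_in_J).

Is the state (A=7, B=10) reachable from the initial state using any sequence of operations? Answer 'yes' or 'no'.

Answer: no

Derivation:
BFS explored all 47 reachable states.
Reachable set includes: (0,0), (0,1), (0,2), (0,3), (0,4), (0,5), (0,6), (0,7), (0,8), (0,9), (0,10), (0,11) ...
Target (A=7, B=10) not in reachable set → no.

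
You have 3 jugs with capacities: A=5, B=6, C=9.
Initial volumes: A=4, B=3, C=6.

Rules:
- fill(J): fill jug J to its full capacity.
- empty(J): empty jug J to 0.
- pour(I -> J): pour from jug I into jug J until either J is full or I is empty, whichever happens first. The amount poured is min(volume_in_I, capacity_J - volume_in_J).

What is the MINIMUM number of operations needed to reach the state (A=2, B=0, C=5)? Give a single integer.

BFS from (A=4, B=3, C=6). One shortest path:
  1. pour(C -> A) -> (A=5 B=3 C=5)
  2. pour(A -> B) -> (A=2 B=6 C=5)
  3. empty(B) -> (A=2 B=0 C=5)
Reached target in 3 moves.

Answer: 3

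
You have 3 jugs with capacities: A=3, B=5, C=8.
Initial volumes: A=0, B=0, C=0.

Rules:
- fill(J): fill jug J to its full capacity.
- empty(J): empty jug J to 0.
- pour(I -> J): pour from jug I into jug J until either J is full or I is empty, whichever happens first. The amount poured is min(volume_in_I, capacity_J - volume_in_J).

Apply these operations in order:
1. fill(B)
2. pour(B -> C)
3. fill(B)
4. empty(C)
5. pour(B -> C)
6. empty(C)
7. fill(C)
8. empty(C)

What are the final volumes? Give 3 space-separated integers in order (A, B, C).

Answer: 0 0 0

Derivation:
Step 1: fill(B) -> (A=0 B=5 C=0)
Step 2: pour(B -> C) -> (A=0 B=0 C=5)
Step 3: fill(B) -> (A=0 B=5 C=5)
Step 4: empty(C) -> (A=0 B=5 C=0)
Step 5: pour(B -> C) -> (A=0 B=0 C=5)
Step 6: empty(C) -> (A=0 B=0 C=0)
Step 7: fill(C) -> (A=0 B=0 C=8)
Step 8: empty(C) -> (A=0 B=0 C=0)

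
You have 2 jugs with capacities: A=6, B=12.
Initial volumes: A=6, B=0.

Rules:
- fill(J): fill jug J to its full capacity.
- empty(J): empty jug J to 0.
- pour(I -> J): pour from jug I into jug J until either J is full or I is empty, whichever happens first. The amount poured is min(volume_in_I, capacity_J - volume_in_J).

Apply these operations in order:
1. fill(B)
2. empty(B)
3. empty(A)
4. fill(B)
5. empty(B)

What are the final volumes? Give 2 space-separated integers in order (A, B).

Step 1: fill(B) -> (A=6 B=12)
Step 2: empty(B) -> (A=6 B=0)
Step 3: empty(A) -> (A=0 B=0)
Step 4: fill(B) -> (A=0 B=12)
Step 5: empty(B) -> (A=0 B=0)

Answer: 0 0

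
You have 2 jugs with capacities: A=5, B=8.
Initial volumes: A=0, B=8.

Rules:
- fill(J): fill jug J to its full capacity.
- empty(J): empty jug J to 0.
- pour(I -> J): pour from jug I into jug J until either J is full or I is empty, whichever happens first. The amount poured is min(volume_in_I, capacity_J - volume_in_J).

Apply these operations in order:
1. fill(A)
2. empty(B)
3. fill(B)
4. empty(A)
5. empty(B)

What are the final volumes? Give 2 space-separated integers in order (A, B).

Step 1: fill(A) -> (A=5 B=8)
Step 2: empty(B) -> (A=5 B=0)
Step 3: fill(B) -> (A=5 B=8)
Step 4: empty(A) -> (A=0 B=8)
Step 5: empty(B) -> (A=0 B=0)

Answer: 0 0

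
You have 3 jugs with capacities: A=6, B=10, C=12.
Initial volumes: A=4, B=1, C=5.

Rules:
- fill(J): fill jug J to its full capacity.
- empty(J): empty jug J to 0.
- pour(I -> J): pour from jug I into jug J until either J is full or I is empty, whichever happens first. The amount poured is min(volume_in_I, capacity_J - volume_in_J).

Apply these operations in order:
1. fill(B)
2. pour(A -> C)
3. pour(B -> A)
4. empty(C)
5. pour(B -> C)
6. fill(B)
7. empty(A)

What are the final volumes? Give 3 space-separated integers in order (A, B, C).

Answer: 0 10 4

Derivation:
Step 1: fill(B) -> (A=4 B=10 C=5)
Step 2: pour(A -> C) -> (A=0 B=10 C=9)
Step 3: pour(B -> A) -> (A=6 B=4 C=9)
Step 4: empty(C) -> (A=6 B=4 C=0)
Step 5: pour(B -> C) -> (A=6 B=0 C=4)
Step 6: fill(B) -> (A=6 B=10 C=4)
Step 7: empty(A) -> (A=0 B=10 C=4)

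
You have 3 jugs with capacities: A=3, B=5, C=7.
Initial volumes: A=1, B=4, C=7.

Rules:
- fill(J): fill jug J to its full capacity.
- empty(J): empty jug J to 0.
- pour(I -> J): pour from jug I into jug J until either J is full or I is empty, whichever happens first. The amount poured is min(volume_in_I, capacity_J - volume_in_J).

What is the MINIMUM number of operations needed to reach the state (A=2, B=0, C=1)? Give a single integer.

Answer: 5

Derivation:
BFS from (A=1, B=4, C=7). One shortest path:
  1. empty(C) -> (A=1 B=4 C=0)
  2. pour(A -> C) -> (A=0 B=4 C=1)
  3. fill(A) -> (A=3 B=4 C=1)
  4. pour(A -> B) -> (A=2 B=5 C=1)
  5. empty(B) -> (A=2 B=0 C=1)
Reached target in 5 moves.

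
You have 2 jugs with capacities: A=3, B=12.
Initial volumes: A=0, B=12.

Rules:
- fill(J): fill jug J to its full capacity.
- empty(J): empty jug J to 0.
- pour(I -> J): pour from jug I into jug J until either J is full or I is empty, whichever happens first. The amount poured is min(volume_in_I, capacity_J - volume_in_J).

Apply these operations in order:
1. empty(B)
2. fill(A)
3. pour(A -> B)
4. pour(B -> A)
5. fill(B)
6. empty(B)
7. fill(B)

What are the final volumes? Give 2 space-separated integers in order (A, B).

Step 1: empty(B) -> (A=0 B=0)
Step 2: fill(A) -> (A=3 B=0)
Step 3: pour(A -> B) -> (A=0 B=3)
Step 4: pour(B -> A) -> (A=3 B=0)
Step 5: fill(B) -> (A=3 B=12)
Step 6: empty(B) -> (A=3 B=0)
Step 7: fill(B) -> (A=3 B=12)

Answer: 3 12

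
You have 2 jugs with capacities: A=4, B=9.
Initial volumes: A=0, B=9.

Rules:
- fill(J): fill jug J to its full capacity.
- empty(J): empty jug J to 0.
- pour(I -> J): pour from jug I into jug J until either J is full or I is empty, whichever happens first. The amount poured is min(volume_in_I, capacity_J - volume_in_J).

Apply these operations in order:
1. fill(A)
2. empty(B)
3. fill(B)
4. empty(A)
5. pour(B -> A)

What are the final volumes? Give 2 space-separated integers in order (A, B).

Step 1: fill(A) -> (A=4 B=9)
Step 2: empty(B) -> (A=4 B=0)
Step 3: fill(B) -> (A=4 B=9)
Step 4: empty(A) -> (A=0 B=9)
Step 5: pour(B -> A) -> (A=4 B=5)

Answer: 4 5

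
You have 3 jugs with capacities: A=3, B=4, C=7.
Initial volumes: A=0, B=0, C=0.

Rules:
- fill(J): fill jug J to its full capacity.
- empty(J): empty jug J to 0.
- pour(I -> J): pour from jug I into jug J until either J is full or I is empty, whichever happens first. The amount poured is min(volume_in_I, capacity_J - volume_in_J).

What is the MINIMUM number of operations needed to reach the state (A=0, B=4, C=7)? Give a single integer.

BFS from (A=0, B=0, C=0). One shortest path:
  1. fill(B) -> (A=0 B=4 C=0)
  2. fill(C) -> (A=0 B=4 C=7)
Reached target in 2 moves.

Answer: 2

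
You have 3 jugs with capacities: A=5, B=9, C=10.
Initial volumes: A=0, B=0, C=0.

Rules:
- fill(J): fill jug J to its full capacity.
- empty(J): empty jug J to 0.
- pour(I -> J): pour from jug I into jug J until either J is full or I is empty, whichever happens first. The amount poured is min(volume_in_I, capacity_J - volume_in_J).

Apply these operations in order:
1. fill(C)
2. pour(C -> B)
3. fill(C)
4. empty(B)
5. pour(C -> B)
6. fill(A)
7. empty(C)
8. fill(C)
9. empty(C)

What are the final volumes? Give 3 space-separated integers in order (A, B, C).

Answer: 5 9 0

Derivation:
Step 1: fill(C) -> (A=0 B=0 C=10)
Step 2: pour(C -> B) -> (A=0 B=9 C=1)
Step 3: fill(C) -> (A=0 B=9 C=10)
Step 4: empty(B) -> (A=0 B=0 C=10)
Step 5: pour(C -> B) -> (A=0 B=9 C=1)
Step 6: fill(A) -> (A=5 B=9 C=1)
Step 7: empty(C) -> (A=5 B=9 C=0)
Step 8: fill(C) -> (A=5 B=9 C=10)
Step 9: empty(C) -> (A=5 B=9 C=0)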